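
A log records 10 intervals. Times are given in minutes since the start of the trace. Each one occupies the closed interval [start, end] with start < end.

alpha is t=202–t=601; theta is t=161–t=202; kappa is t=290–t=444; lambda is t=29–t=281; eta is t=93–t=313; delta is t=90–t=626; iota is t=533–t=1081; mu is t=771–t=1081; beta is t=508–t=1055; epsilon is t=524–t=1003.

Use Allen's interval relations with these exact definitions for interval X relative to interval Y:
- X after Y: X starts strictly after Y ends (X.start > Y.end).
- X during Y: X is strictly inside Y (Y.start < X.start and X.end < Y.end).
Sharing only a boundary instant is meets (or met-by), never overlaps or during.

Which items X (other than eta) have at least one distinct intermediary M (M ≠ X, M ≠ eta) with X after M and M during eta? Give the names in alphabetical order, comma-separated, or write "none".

beta, epsilon, iota, kappa, mu

Target eta = [t=93, t=313].
Intermediaries M with M during eta: theta.
Via theta — items with X after theta: beta, epsilon, iota, kappa, mu.
Union: beta, epsilon, iota, kappa, mu.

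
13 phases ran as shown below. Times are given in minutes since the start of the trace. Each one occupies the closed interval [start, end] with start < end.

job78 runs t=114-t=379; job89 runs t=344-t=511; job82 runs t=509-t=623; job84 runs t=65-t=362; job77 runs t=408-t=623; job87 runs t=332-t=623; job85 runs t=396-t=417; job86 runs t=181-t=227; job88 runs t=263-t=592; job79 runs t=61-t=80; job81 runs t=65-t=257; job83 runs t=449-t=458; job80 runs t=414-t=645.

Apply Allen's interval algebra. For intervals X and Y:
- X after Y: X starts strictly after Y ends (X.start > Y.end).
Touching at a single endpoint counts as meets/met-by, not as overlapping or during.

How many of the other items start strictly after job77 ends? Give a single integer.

0

Target job77 = [t=408, t=623].
job78 [t=114, t=379] → before → no.
job79 [t=61, t=80] → before → no.
job80 [t=414, t=645] → overlapped-by → no.
job81 [t=65, t=257] → before → no.
job82 [t=509, t=623] → finishes → no.
job83 [t=449, t=458] → during → no.
job84 [t=65, t=362] → before → no.
job85 [t=396, t=417] → overlaps → no.
job86 [t=181, t=227] → before → no.
job87 [t=332, t=623] → finished-by → no.
job88 [t=263, t=592] → overlaps → no.
job89 [t=344, t=511] → overlaps → no.
Total: 0.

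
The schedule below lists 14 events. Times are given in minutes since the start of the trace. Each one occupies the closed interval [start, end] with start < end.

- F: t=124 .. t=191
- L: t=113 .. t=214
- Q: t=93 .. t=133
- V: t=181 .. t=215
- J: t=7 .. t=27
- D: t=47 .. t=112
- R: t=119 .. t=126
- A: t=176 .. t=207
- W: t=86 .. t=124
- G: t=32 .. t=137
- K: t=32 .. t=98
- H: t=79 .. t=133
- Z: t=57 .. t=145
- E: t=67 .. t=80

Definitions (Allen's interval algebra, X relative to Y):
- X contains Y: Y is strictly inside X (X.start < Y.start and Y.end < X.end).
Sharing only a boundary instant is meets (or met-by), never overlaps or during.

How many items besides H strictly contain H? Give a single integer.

Target H = [t=79, t=133].
A [t=176, t=207] → after → no.
D [t=47, t=112] → overlaps → no.
E [t=67, t=80] → overlaps → no.
F [t=124, t=191] → overlapped-by → no.
G [t=32, t=137] → contains → counts.
J [t=7, t=27] → before → no.
K [t=32, t=98] → overlaps → no.
L [t=113, t=214] → overlapped-by → no.
Q [t=93, t=133] → finishes → no.
R [t=119, t=126] → during → no.
V [t=181, t=215] → after → no.
W [t=86, t=124] → during → no.
Z [t=57, t=145] → contains → counts.
Total: 2.

2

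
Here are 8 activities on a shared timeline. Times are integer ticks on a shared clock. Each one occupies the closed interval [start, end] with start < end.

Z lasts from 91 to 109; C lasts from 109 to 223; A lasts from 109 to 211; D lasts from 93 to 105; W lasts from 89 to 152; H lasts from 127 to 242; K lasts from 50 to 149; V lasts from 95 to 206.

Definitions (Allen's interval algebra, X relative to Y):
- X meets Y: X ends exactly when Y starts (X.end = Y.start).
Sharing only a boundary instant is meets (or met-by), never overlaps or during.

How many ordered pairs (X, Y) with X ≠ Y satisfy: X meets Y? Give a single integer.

Checking all 56 ordered pairs for relation 'meets'; matching pairs in alphabetical order:
(Z, A): Z meets A ✓
(Z, C): Z meets C ✓
Count: 2.

2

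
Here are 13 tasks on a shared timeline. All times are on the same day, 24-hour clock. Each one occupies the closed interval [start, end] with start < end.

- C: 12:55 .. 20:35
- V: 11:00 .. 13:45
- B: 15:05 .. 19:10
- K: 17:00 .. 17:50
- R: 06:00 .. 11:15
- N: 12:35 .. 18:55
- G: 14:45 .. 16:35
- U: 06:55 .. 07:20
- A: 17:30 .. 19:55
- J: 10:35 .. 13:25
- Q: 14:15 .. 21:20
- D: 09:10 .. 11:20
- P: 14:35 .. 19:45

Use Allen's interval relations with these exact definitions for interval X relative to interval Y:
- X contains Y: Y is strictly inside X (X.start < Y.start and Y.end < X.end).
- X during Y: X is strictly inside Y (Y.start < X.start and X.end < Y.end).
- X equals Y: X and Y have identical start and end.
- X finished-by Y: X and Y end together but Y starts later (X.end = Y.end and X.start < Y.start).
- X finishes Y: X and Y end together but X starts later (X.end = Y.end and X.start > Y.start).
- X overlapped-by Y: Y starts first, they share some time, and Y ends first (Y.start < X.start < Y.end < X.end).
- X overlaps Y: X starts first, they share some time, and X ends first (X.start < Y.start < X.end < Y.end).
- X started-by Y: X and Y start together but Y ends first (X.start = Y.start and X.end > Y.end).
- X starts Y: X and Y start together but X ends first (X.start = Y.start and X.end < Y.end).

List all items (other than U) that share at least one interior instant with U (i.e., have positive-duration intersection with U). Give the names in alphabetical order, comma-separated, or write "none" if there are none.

Target U = [06:55, 07:20].
A [17:30, 19:55] → after → no.
B [15:05, 19:10] → after → no.
C [12:55, 20:35] → after → no.
D [09:10, 11:20] → after → no.
G [14:45, 16:35] → after → no.
J [10:35, 13:25] → after → no.
K [17:00, 17:50] → after → no.
N [12:35, 18:55] → after → no.
P [14:35, 19:45] → after → no.
Q [14:15, 21:20] → after → no.
R [06:00, 11:15] → contains → yes.
V [11:00, 13:45] → after → no.
Result: R.

R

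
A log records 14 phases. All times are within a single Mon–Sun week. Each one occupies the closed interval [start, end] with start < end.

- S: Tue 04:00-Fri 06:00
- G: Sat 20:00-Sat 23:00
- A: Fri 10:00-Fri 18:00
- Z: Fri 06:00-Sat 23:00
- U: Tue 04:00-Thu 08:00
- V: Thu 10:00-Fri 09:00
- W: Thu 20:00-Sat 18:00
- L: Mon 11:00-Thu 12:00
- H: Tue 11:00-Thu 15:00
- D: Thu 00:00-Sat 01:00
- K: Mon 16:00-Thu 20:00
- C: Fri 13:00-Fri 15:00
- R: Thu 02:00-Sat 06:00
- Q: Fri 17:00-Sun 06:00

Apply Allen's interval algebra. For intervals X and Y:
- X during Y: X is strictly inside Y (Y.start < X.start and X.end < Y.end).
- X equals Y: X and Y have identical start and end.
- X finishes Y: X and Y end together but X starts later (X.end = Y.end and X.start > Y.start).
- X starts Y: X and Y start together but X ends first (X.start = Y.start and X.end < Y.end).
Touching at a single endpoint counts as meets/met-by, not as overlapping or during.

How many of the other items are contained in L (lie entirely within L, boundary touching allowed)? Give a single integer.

Target L = [Mon 11:00, Thu 12:00].
A [Fri 10:00, Fri 18:00] → after → no.
C [Fri 13:00, Fri 15:00] → after → no.
D [Thu 00:00, Sat 01:00] → overlapped-by → no.
G [Sat 20:00, Sat 23:00] → after → no.
H [Tue 11:00, Thu 15:00] → overlapped-by → no.
K [Mon 16:00, Thu 20:00] → overlapped-by → no.
Q [Fri 17:00, Sun 06:00] → after → no.
R [Thu 02:00, Sat 06:00] → overlapped-by → no.
S [Tue 04:00, Fri 06:00] → overlapped-by → no.
U [Tue 04:00, Thu 08:00] → during → counts.
V [Thu 10:00, Fri 09:00] → overlapped-by → no.
W [Thu 20:00, Sat 18:00] → after → no.
Z [Fri 06:00, Sat 23:00] → after → no.
Total: 1.

1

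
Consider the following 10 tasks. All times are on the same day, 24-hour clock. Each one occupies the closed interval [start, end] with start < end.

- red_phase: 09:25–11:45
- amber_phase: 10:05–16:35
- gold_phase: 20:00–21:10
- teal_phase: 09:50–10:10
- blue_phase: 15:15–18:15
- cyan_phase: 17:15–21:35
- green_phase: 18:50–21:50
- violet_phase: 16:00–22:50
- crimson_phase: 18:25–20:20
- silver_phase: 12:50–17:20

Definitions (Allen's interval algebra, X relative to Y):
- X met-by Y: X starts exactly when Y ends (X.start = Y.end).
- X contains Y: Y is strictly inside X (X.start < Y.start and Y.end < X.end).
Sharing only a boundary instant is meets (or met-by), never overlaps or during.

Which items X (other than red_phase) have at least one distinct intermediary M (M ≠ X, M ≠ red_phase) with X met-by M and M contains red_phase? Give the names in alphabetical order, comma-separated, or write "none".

Target red_phase = [09:25, 11:45].
Intermediaries M with M contains red_phase: none.
Union: none.

none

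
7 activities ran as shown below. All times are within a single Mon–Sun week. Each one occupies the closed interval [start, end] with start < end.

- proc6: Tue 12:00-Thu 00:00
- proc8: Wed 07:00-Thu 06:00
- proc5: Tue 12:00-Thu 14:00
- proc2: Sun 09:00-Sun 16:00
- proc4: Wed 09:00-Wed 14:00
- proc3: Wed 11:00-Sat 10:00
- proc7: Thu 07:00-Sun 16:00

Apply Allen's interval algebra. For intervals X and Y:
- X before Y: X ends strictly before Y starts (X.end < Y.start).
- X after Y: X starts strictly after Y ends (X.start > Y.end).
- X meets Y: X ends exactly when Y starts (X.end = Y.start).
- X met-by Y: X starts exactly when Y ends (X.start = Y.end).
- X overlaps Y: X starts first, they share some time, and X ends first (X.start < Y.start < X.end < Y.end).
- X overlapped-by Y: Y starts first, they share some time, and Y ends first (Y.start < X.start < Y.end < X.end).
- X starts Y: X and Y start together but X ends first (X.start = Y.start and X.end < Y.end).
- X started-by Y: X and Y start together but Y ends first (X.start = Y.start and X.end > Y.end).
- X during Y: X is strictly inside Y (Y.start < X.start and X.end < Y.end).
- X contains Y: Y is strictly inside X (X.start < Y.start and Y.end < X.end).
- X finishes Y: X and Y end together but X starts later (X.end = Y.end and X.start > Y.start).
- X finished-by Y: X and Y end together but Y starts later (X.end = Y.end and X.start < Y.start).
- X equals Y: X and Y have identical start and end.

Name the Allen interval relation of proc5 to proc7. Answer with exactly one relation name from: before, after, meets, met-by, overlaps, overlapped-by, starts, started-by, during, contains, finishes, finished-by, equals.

overlaps

proc5 = [Tue 12:00, Thu 14:00]; proc7 = [Thu 07:00, Sun 16:00].
Compare endpoints: proc5.start < proc7.start, proc5.start < proc7.end, proc5.end > proc7.start, proc5.end < proc7.end.
That pattern is 'overlaps'.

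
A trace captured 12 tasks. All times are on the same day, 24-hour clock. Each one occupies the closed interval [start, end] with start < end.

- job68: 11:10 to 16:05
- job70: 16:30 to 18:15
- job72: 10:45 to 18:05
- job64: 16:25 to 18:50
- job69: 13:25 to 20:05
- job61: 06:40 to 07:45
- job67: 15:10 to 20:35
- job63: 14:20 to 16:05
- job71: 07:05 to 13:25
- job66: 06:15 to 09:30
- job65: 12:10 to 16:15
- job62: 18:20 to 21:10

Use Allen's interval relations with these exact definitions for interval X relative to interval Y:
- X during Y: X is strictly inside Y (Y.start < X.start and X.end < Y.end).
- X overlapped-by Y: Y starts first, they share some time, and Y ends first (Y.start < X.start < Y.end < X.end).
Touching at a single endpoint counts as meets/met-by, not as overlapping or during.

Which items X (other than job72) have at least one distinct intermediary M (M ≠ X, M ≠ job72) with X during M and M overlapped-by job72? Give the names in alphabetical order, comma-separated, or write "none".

job63, job64, job70

Target job72 = [10:45, 18:05].
Intermediaries M with M overlapped-by job72: job64, job67, job69, job70.
Via job64 — items with X during job64: job70.
Via job67 — items with X during job67: job64, job70.
Via job69 — items with X during job69: job63, job64, job70.
Via job70 — items with X during job70: none.
Union: job63, job64, job70.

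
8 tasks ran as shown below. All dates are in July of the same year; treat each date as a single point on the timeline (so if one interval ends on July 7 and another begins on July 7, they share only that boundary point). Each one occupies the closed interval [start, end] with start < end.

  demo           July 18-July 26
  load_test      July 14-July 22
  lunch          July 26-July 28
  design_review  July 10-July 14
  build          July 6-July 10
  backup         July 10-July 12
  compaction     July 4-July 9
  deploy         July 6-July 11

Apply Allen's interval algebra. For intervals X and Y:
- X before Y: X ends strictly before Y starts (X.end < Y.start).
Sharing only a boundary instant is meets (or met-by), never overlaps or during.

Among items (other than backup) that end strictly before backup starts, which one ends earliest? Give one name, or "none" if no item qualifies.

compaction

Target backup = [July 10, July 12].
build [July 6, July 10] → meets → excluded.
compaction [July 4, July 9] → before → candidate.
demo [July 18, July 26] → after → excluded.
deploy [July 6, July 11] → overlaps → excluded.
design_review [July 10, July 14] → started-by → excluded.
load_test [July 14, July 22] → after → excluded.
lunch [July 26, July 28] → after → excluded.
Among candidates, earliest end is July 9 → compaction.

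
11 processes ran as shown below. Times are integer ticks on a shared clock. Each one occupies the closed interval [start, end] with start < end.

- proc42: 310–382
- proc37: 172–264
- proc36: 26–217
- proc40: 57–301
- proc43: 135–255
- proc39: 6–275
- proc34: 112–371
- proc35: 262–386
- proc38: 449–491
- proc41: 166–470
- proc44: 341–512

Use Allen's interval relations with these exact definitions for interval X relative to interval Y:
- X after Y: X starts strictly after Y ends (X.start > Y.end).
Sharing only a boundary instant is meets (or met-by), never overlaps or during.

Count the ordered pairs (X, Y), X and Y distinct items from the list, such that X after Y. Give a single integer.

Checking all 110 ordered pairs for relation 'after'; matching pairs in alphabetical order:
(proc35, proc36): proc35 after proc36 ✓
(proc35, proc43): proc35 after proc43 ✓
(proc38, proc34): proc38 after proc34 ✓
(proc38, proc35): proc38 after proc35 ✓
(proc38, proc36): proc38 after proc36 ✓
(proc38, proc37): proc38 after proc37 ✓
(proc38, proc39): proc38 after proc39 ✓
(proc38, proc40): proc38 after proc40 ✓
(proc38, proc42): proc38 after proc42 ✓
(proc38, proc43): proc38 after proc43 ✓
(proc42, proc36): proc42 after proc36 ✓
(proc42, proc37): proc42 after proc37 ✓
(proc42, proc39): proc42 after proc39 ✓
(proc42, proc40): proc42 after proc40 ✓
(proc42, proc43): proc42 after proc43 ✓
(proc44, proc36): proc44 after proc36 ✓
(proc44, proc37): proc44 after proc37 ✓
(proc44, proc39): proc44 after proc39 ✓
(proc44, proc40): proc44 after proc40 ✓
(proc44, proc43): proc44 after proc43 ✓
Count: 20.

20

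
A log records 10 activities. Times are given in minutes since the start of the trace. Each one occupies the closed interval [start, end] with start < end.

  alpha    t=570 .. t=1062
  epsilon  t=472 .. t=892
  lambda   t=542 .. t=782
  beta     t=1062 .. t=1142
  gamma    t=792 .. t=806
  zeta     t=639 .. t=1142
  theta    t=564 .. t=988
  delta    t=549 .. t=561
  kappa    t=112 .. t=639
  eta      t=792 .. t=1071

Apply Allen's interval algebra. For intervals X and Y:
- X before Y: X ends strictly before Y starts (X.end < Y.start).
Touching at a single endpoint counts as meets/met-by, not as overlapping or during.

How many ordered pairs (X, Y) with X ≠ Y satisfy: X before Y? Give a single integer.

Checking all 90 ordered pairs for relation 'before'; matching pairs in alphabetical order:
(delta, alpha): delta before alpha ✓
(delta, beta): delta before beta ✓
(delta, eta): delta before eta ✓
(delta, gamma): delta before gamma ✓
(delta, theta): delta before theta ✓
(delta, zeta): delta before zeta ✓
(epsilon, beta): epsilon before beta ✓
(gamma, beta): gamma before beta ✓
(kappa, beta): kappa before beta ✓
(kappa, eta): kappa before eta ✓
(kappa, gamma): kappa before gamma ✓
(lambda, beta): lambda before beta ✓
(lambda, eta): lambda before eta ✓
(lambda, gamma): lambda before gamma ✓
(theta, beta): theta before beta ✓
Count: 15.

15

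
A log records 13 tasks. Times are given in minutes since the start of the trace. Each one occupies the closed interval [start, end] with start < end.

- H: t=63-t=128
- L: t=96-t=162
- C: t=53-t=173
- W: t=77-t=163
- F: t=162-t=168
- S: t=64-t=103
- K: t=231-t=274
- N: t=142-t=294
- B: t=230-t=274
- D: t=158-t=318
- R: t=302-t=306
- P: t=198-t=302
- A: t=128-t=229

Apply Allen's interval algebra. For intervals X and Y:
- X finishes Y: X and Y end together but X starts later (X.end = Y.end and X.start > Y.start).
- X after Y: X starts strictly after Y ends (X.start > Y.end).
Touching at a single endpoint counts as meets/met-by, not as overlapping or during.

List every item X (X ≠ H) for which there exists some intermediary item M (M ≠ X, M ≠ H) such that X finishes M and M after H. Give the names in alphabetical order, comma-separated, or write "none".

K

Target H = [t=63, t=128].
Intermediaries M with M after H: B, D, F, K, N, P, R.
Via B — items with X finishes B: K.
Via D — items with X finishes D: none.
Via F — items with X finishes F: none.
Via K — items with X finishes K: none.
Via N — items with X finishes N: none.
Via P — items with X finishes P: none.
Via R — items with X finishes R: none.
Union: K.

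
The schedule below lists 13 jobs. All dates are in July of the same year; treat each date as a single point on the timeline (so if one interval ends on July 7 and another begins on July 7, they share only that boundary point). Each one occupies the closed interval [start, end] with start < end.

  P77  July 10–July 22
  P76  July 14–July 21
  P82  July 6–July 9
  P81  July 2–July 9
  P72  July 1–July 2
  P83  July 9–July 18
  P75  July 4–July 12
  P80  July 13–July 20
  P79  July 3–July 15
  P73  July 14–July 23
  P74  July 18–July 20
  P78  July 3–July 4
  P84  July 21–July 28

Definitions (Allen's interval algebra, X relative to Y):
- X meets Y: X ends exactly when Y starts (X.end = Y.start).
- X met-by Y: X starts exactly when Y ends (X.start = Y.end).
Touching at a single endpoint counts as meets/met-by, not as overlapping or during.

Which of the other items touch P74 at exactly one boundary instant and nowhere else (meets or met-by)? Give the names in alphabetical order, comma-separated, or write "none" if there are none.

P83

Target P74 = [July 18, July 20].
P72 [July 1, July 2] → before → no.
P73 [July 14, July 23] → contains → no.
P75 [July 4, July 12] → before → no.
P76 [July 14, July 21] → contains → no.
P77 [July 10, July 22] → contains → no.
P78 [July 3, July 4] → before → no.
P79 [July 3, July 15] → before → no.
P80 [July 13, July 20] → finished-by → no.
P81 [July 2, July 9] → before → no.
P82 [July 6, July 9] → before → no.
P83 [July 9, July 18] → meets → yes.
P84 [July 21, July 28] → after → no.
Result: P83.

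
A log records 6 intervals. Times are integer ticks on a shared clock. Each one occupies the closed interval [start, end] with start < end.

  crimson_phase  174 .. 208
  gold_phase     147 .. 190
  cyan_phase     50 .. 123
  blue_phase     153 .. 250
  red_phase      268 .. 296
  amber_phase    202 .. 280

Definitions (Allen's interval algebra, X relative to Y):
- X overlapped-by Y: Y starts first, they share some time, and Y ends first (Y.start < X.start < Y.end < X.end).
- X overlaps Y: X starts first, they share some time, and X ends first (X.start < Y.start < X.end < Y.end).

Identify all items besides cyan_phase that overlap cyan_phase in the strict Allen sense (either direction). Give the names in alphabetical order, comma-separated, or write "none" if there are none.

none

Target cyan_phase = [50, 123].
amber_phase [202, 280] → after → no.
blue_phase [153, 250] → after → no.
crimson_phase [174, 208] → after → no.
gold_phase [147, 190] → after → no.
red_phase [268, 296] → after → no.
Result: none.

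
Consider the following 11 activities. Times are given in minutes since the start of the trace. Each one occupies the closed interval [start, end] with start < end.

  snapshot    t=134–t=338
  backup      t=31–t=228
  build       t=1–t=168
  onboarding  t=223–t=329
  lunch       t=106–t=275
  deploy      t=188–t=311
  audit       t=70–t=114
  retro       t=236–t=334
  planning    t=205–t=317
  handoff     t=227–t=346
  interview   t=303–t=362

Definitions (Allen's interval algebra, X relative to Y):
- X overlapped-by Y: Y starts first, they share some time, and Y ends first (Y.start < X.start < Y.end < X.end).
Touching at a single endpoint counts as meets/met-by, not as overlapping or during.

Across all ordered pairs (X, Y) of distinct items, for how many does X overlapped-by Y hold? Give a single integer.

Checking all 110 ordered pairs for relation 'overlapped-by'; matching pairs in alphabetical order:
(backup, build): backup overlapped-by build ✓
(deploy, backup): deploy overlapped-by backup ✓
(deploy, lunch): deploy overlapped-by lunch ✓
(handoff, backup): handoff overlapped-by backup ✓
(handoff, deploy): handoff overlapped-by deploy ✓
(handoff, lunch): handoff overlapped-by lunch ✓
(handoff, onboarding): handoff overlapped-by onboarding ✓
(handoff, planning): handoff overlapped-by planning ✓
(handoff, snapshot): handoff overlapped-by snapshot ✓
(interview, deploy): interview overlapped-by deploy ✓
(interview, handoff): interview overlapped-by handoff ✓
(interview, onboarding): interview overlapped-by onboarding ✓
(interview, planning): interview overlapped-by planning ✓
(interview, retro): interview overlapped-by retro ✓
(interview, snapshot): interview overlapped-by snapshot ✓
(lunch, audit): lunch overlapped-by audit ✓
(lunch, backup): lunch overlapped-by backup ✓
(lunch, build): lunch overlapped-by build ✓
(onboarding, backup): onboarding overlapped-by backup ✓
(onboarding, deploy): onboarding overlapped-by deploy ✓
(onboarding, lunch): onboarding overlapped-by lunch ✓
(onboarding, planning): onboarding overlapped-by planning ✓
(planning, backup): planning overlapped-by backup ✓
(planning, deploy): planning overlapped-by deploy ✓
... plus 8 further pairs not listed.
Count: 32.

32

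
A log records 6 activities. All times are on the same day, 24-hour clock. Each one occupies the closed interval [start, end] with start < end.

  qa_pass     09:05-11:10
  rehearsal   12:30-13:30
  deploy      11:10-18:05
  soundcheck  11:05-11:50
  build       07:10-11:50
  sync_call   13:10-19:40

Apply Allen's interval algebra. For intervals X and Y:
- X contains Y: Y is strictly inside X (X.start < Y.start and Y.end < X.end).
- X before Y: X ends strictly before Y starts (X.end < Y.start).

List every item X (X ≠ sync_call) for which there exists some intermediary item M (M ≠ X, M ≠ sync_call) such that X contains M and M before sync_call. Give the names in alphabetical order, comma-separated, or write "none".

Target sync_call = [13:10, 19:40].
Intermediaries M with M before sync_call: build, qa_pass, soundcheck.
Via build — items with X contains build: none.
Via qa_pass — items with X contains qa_pass: build.
Via soundcheck — items with X contains soundcheck: none.
Union: build.

build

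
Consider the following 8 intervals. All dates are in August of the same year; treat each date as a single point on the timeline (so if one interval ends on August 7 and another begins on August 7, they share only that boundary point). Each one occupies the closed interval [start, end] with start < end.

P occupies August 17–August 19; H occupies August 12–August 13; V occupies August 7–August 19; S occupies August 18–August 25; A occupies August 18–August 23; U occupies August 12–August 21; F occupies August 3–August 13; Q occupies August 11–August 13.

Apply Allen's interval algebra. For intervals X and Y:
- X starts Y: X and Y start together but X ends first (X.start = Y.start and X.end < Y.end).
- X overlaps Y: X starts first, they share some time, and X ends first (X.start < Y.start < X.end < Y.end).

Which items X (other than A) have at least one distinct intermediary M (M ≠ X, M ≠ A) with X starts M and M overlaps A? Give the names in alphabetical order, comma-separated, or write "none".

H

Target A = [August 18, August 23].
Intermediaries M with M overlaps A: P, U, V.
Via P — items with X starts P: none.
Via U — items with X starts U: H.
Via V — items with X starts V: none.
Union: H.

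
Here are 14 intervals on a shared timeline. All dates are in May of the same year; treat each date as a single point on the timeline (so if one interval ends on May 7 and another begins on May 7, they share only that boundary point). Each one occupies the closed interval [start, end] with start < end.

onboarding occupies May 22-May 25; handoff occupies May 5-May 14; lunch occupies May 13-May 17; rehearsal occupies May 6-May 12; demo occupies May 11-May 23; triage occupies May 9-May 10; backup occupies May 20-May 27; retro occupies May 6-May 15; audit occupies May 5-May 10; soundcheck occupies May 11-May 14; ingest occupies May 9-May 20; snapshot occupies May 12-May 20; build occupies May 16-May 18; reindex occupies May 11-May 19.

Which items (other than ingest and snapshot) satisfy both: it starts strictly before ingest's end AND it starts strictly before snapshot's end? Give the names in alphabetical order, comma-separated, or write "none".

audit, build, demo, handoff, lunch, rehearsal, reindex, retro, soundcheck, triage

Conditions: its start is strictly before ingest's end (X.start < May 20) AND its start is strictly before snapshot's end (X.start < May 20).
audit: start May 5 < May 20? ✓; start May 5 < May 20? ✓ → yes.
backup: start May 20 < May 20? ✗; start May 20 < May 20? ✗ → no.
build: start May 16 < May 20? ✓; start May 16 < May 20? ✓ → yes.
demo: start May 11 < May 20? ✓; start May 11 < May 20? ✓ → yes.
handoff: start May 5 < May 20? ✓; start May 5 < May 20? ✓ → yes.
lunch: start May 13 < May 20? ✓; start May 13 < May 20? ✓ → yes.
onboarding: start May 22 < May 20? ✗; start May 22 < May 20? ✗ → no.
rehearsal: start May 6 < May 20? ✓; start May 6 < May 20? ✓ → yes.
reindex: start May 11 < May 20? ✓; start May 11 < May 20? ✓ → yes.
retro: start May 6 < May 20? ✓; start May 6 < May 20? ✓ → yes.
soundcheck: start May 11 < May 20? ✓; start May 11 < May 20? ✓ → yes.
triage: start May 9 < May 20? ✓; start May 9 < May 20? ✓ → yes.
Result: audit, build, demo, handoff, lunch, rehearsal, reindex, retro, soundcheck, triage.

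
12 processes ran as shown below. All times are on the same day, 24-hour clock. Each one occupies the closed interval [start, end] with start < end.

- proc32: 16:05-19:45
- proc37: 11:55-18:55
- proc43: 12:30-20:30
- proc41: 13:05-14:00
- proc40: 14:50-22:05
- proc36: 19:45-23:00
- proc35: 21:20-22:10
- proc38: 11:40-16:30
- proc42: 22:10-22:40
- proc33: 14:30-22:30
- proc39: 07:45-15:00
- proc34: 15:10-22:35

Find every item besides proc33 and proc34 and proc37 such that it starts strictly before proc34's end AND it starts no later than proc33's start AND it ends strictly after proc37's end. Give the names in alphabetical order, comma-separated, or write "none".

proc43

Conditions: its start is strictly before proc34's end (X.start < 22:35) AND its start is no later than proc33's start (X.start <= 14:30) AND its end is strictly after proc37's end (X.end > 18:55).
proc32: start 16:05 < 22:35? ✓; start 16:05 <= 14:30? ✗; end 19:45 > 18:55? ✓ → no.
proc35: start 21:20 < 22:35? ✓; start 21:20 <= 14:30? ✗; end 22:10 > 18:55? ✓ → no.
proc36: start 19:45 < 22:35? ✓; start 19:45 <= 14:30? ✗; end 23:00 > 18:55? ✓ → no.
proc38: start 11:40 < 22:35? ✓; start 11:40 <= 14:30? ✓; end 16:30 > 18:55? ✗ → no.
proc39: start 07:45 < 22:35? ✓; start 07:45 <= 14:30? ✓; end 15:00 > 18:55? ✗ → no.
proc40: start 14:50 < 22:35? ✓; start 14:50 <= 14:30? ✗; end 22:05 > 18:55? ✓ → no.
proc41: start 13:05 < 22:35? ✓; start 13:05 <= 14:30? ✓; end 14:00 > 18:55? ✗ → no.
proc42: start 22:10 < 22:35? ✓; start 22:10 <= 14:30? ✗; end 22:40 > 18:55? ✓ → no.
proc43: start 12:30 < 22:35? ✓; start 12:30 <= 14:30? ✓; end 20:30 > 18:55? ✓ → yes.
Result: proc43.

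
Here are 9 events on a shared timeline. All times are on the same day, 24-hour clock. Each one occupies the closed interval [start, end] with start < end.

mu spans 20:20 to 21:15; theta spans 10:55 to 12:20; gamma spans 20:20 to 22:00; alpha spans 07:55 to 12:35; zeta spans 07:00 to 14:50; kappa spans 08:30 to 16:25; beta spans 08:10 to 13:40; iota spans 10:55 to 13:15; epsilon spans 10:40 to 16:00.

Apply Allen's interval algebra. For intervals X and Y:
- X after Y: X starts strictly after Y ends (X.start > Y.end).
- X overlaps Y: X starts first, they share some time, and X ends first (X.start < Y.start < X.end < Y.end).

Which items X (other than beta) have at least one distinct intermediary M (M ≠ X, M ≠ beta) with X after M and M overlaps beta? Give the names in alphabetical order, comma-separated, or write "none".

Target beta = [08:10, 13:40].
Intermediaries M with M overlaps beta: alpha.
Via alpha — items with X after alpha: gamma, mu.
Union: gamma, mu.

gamma, mu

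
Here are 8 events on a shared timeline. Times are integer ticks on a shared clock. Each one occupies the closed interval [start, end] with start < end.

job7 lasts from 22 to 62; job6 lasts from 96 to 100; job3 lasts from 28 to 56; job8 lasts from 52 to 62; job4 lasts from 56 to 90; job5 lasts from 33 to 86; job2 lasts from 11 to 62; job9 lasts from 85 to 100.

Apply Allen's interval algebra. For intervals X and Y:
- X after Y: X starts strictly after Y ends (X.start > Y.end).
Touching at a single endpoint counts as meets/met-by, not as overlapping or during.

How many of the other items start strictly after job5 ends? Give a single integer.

Target job5 = [33, 86].
job2 [11, 62] → overlaps → no.
job3 [28, 56] → overlaps → no.
job4 [56, 90] → overlapped-by → no.
job6 [96, 100] → after → counts.
job7 [22, 62] → overlaps → no.
job8 [52, 62] → during → no.
job9 [85, 100] → overlapped-by → no.
Total: 1.

1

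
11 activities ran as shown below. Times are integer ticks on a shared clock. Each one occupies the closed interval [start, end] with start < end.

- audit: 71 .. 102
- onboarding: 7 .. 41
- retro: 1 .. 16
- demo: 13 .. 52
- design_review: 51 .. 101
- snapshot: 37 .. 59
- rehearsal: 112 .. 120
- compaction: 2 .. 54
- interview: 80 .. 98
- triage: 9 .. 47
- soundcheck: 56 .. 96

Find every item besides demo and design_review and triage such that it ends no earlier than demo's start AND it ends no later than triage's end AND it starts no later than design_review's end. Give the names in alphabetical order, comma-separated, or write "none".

onboarding, retro

Conditions: its end is no earlier than demo's start (X.end >= 13) AND its end is no later than triage's end (X.end <= 47) AND its start is no later than design_review's end (X.start <= 101).
audit: end 102 >= 13? ✓; end 102 <= 47? ✗; start 71 <= 101? ✓ → no.
compaction: end 54 >= 13? ✓; end 54 <= 47? ✗; start 2 <= 101? ✓ → no.
interview: end 98 >= 13? ✓; end 98 <= 47? ✗; start 80 <= 101? ✓ → no.
onboarding: end 41 >= 13? ✓; end 41 <= 47? ✓; start 7 <= 101? ✓ → yes.
rehearsal: end 120 >= 13? ✓; end 120 <= 47? ✗; start 112 <= 101? ✗ → no.
retro: end 16 >= 13? ✓; end 16 <= 47? ✓; start 1 <= 101? ✓ → yes.
snapshot: end 59 >= 13? ✓; end 59 <= 47? ✗; start 37 <= 101? ✓ → no.
soundcheck: end 96 >= 13? ✓; end 96 <= 47? ✗; start 56 <= 101? ✓ → no.
Result: onboarding, retro.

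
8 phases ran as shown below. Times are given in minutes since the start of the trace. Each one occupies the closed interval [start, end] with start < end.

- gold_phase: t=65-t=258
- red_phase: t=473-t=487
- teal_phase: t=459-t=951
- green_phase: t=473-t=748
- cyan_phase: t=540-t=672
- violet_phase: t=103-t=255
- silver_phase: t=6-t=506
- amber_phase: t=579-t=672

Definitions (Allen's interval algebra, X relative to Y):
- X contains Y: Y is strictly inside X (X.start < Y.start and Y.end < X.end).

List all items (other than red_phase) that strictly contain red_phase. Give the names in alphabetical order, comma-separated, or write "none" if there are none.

Target red_phase = [t=473, t=487].
amber_phase [t=579, t=672] → after → no.
cyan_phase [t=540, t=672] → after → no.
gold_phase [t=65, t=258] → before → no.
green_phase [t=473, t=748] → started-by → no.
silver_phase [t=6, t=506] → contains → yes.
teal_phase [t=459, t=951] → contains → yes.
violet_phase [t=103, t=255] → before → no.
Result: silver_phase, teal_phase.

silver_phase, teal_phase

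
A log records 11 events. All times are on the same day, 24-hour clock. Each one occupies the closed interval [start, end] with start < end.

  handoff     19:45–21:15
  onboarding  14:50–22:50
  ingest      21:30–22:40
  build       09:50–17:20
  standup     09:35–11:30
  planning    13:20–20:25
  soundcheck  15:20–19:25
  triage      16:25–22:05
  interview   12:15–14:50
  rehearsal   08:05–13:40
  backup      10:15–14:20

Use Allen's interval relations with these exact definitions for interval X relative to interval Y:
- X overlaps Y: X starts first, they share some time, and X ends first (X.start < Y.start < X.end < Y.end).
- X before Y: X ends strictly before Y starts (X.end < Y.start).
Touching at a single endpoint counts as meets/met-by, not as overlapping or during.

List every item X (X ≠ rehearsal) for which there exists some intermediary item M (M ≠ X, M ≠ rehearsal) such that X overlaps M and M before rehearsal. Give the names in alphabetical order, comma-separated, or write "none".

Target rehearsal = [08:05, 13:40].
Intermediaries M with M before rehearsal: none.
Union: none.

none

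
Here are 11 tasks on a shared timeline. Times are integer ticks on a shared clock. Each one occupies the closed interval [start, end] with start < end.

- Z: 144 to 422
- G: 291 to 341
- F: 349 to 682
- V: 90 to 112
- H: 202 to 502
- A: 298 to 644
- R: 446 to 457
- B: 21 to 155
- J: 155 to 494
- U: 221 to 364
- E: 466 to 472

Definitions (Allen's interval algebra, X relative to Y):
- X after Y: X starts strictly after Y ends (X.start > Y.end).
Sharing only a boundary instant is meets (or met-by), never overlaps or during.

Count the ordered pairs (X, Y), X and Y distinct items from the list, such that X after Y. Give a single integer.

Checking all 110 ordered pairs for relation 'after'; matching pairs in alphabetical order:
(A, B): A after B ✓
(A, V): A after V ✓
(E, B): E after B ✓
(E, G): E after G ✓
(E, R): E after R ✓
(E, U): E after U ✓
(E, V): E after V ✓
(E, Z): E after Z ✓
(F, B): F after B ✓
(F, G): F after G ✓
(F, V): F after V ✓
(G, B): G after B ✓
(G, V): G after V ✓
(H, B): H after B ✓
(H, V): H after V ✓
(J, V): J after V ✓
(R, B): R after B ✓
(R, G): R after G ✓
(R, U): R after U ✓
(R, V): R after V ✓
(R, Z): R after Z ✓
(U, B): U after B ✓
(U, V): U after V ✓
(Z, V): Z after V ✓
Count: 24.

24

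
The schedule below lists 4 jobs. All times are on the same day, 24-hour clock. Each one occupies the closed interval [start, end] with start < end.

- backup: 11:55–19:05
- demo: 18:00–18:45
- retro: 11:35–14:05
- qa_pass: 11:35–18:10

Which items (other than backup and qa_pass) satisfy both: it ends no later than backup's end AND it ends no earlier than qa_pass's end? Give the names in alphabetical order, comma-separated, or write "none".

demo

Conditions: its end is no later than backup's end (X.end <= 19:05) AND its end is no earlier than qa_pass's end (X.end >= 18:10).
demo: end 18:45 <= 19:05? ✓; end 18:45 >= 18:10? ✓ → yes.
retro: end 14:05 <= 19:05? ✓; end 14:05 >= 18:10? ✗ → no.
Result: demo.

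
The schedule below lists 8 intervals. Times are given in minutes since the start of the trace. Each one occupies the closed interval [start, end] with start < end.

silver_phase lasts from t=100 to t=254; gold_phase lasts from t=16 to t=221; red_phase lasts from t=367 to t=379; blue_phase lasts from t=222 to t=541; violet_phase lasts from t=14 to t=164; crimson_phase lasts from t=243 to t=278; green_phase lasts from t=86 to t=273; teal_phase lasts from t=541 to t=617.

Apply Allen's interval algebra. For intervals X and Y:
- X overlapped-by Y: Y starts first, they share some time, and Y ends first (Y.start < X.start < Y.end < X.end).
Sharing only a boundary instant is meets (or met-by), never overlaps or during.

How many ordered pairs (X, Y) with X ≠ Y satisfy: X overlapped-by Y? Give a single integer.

Checking all 56 ordered pairs for relation 'overlapped-by'; matching pairs in alphabetical order:
(blue_phase, green_phase): blue_phase overlapped-by green_phase ✓
(blue_phase, silver_phase): blue_phase overlapped-by silver_phase ✓
(crimson_phase, green_phase): crimson_phase overlapped-by green_phase ✓
(crimson_phase, silver_phase): crimson_phase overlapped-by silver_phase ✓
(gold_phase, violet_phase): gold_phase overlapped-by violet_phase ✓
(green_phase, gold_phase): green_phase overlapped-by gold_phase ✓
(green_phase, violet_phase): green_phase overlapped-by violet_phase ✓
(silver_phase, gold_phase): silver_phase overlapped-by gold_phase ✓
(silver_phase, violet_phase): silver_phase overlapped-by violet_phase ✓
Count: 9.

9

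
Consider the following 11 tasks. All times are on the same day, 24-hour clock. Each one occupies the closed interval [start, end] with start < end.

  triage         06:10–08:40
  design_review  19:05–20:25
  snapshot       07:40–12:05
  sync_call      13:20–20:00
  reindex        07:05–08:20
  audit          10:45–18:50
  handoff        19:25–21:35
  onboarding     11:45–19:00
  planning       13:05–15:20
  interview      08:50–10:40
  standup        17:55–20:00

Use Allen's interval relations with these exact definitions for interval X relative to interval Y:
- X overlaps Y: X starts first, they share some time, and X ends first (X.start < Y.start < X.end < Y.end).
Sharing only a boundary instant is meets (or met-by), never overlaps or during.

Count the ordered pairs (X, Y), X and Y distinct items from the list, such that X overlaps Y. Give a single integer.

Checking all 110 ordered pairs for relation 'overlaps'; matching pairs in alphabetical order:
(audit, onboarding): audit overlaps onboarding ✓
(audit, standup): audit overlaps standup ✓
(audit, sync_call): audit overlaps sync_call ✓
(design_review, handoff): design_review overlaps handoff ✓
(onboarding, standup): onboarding overlaps standup ✓
(onboarding, sync_call): onboarding overlaps sync_call ✓
(planning, sync_call): planning overlaps sync_call ✓
(reindex, snapshot): reindex overlaps snapshot ✓
(snapshot, audit): snapshot overlaps audit ✓
(snapshot, onboarding): snapshot overlaps onboarding ✓
(standup, design_review): standup overlaps design_review ✓
(standup, handoff): standup overlaps handoff ✓
(sync_call, design_review): sync_call overlaps design_review ✓
(sync_call, handoff): sync_call overlaps handoff ✓
(triage, snapshot): triage overlaps snapshot ✓
Count: 15.

15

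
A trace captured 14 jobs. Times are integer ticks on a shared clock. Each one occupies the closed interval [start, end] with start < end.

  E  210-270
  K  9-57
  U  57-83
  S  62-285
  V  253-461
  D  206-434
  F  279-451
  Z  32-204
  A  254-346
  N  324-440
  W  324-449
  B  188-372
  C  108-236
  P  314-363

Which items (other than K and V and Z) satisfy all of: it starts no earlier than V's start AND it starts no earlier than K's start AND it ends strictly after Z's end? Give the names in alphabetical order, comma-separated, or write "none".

A, F, N, P, W

Conditions: its start is no earlier than V's start (X.start >= 253) AND its start is no earlier than K's start (X.start >= 9) AND its end is strictly after Z's end (X.end > 204).
A: start 254 >= 253? ✓; start 254 >= 9? ✓; end 346 > 204? ✓ → yes.
B: start 188 >= 253? ✗; start 188 >= 9? ✓; end 372 > 204? ✓ → no.
C: start 108 >= 253? ✗; start 108 >= 9? ✓; end 236 > 204? ✓ → no.
D: start 206 >= 253? ✗; start 206 >= 9? ✓; end 434 > 204? ✓ → no.
E: start 210 >= 253? ✗; start 210 >= 9? ✓; end 270 > 204? ✓ → no.
F: start 279 >= 253? ✓; start 279 >= 9? ✓; end 451 > 204? ✓ → yes.
N: start 324 >= 253? ✓; start 324 >= 9? ✓; end 440 > 204? ✓ → yes.
P: start 314 >= 253? ✓; start 314 >= 9? ✓; end 363 > 204? ✓ → yes.
S: start 62 >= 253? ✗; start 62 >= 9? ✓; end 285 > 204? ✓ → no.
U: start 57 >= 253? ✗; start 57 >= 9? ✓; end 83 > 204? ✗ → no.
W: start 324 >= 253? ✓; start 324 >= 9? ✓; end 449 > 204? ✓ → yes.
Result: A, F, N, P, W.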